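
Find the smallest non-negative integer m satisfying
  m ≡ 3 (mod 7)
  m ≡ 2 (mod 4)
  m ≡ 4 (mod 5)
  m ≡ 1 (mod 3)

Combine the congruences pairwise.
From m ≡ 3 (mod 7) write m = 3 + 7t. Substituting into m ≡ 2 (mod 4) gives 7t ≡ 3 (mod 4), and since 3⁻¹ ≡ 3 (mod 4), t ≡ 1. Hence m ≡ 3 + 7·1 = 10 (mod 28).
From m ≡ 10 (mod 28) write m = 10 + 28t. Substituting into m ≡ 4 (mod 5) gives 28t ≡ 4 (mod 5), and since 3⁻¹ ≡ 2 (mod 5), t ≡ 3. Hence m ≡ 10 + 28·3 = 94 (mod 140).
From m ≡ 94 (mod 140) write m = 94 + 140t. Substituting into m ≡ 1 (mod 3) gives 140t ≡ 0 (mod 3), and since 2⁻¹ ≡ 2 (mod 3), t ≡ 0. Hence m ≡ 94 + 140·0 = 94 (mod 420).

94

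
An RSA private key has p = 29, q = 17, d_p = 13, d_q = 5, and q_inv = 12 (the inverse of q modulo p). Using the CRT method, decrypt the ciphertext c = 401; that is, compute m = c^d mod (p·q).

m₁ = c^(d_p) mod p: c ≡ 24 (mod 29), and 24^13 mod 29 = 23.
m₂ = c^(d_q) mod q: c ≡ 10 (mod 17), and 10^5 mod 17 = 6.
h = q_inv·(m₁ − m₂) mod p = 12·(23 − 6) mod 29 = 1.
m = m₂ + h·q = 6 + 1·17 = 23.

23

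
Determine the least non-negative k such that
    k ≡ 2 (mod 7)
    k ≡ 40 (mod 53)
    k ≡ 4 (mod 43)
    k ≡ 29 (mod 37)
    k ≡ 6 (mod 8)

2049126

The moduli are pairwise coprime; N = 7·53·43·37·8 = 4722088.
N/7 = 674584; 674584 ≡ 1 (mod 7), inverse 1.
N/53 = 89096; 89096 ≡ 3 (mod 53); 3·18 ≡ 1, so inverse 18.
N/43 = 109816; 109816 ≡ 37 (mod 43); 37·7 ≡ 1, so inverse 7.
N/37 = 127624; 127624 ≡ 11 (mod 37); 11·27 ≡ 1, so inverse 27.
N/8 = 590261; 590261 ≡ 5 (mod 8); 5·5 ≡ 1, so inverse 5.
k ≡ 2·674584·1 + 40·89096·18 + 4·109816·7 + 29·127624·27 + 6·590261·5 = 186210558.
186210558 mod 4722088 = 2049126.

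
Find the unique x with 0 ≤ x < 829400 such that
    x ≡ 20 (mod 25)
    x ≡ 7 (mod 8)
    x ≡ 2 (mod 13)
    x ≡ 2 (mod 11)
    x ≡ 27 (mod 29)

The moduli are pairwise coprime; N = 25·8·13·11·29 = 829400.
N/25 = 33176; 33176 ≡ 1 (mod 25), inverse 1.
N/8 = 103675; 103675 ≡ 3 (mod 8); 3·3 ≡ 1, so inverse 3.
N/13 = 63800; 63800 ≡ 9 (mod 13); 9·3 ≡ 1, so inverse 3.
N/11 = 75400; 75400 ≡ 6 (mod 11); 6·2 ≡ 1, so inverse 2.
N/29 = 28600; 28600 ≡ 6 (mod 29); 6·5 ≡ 1, so inverse 5.
x ≡ 20·33176·1 + 7·103675·3 + 2·63800·3 + 2·75400·2 + 27·28600·5 = 7386095.
7386095 mod 829400 = 750895.

750895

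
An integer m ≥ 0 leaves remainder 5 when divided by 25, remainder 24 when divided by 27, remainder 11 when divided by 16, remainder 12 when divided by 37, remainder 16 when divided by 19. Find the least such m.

4496955

The moduli are pairwise coprime; N = 25·27·16·37·19 = 7592400.
N/25 = 303696; 303696 ≡ 21 (mod 25); 21·6 ≡ 1, so inverse 6.
N/27 = 281200; 281200 ≡ 22 (mod 27); 22·16 ≡ 1, so inverse 16.
N/16 = 474525; 474525 ≡ 13 (mod 16); 13·5 ≡ 1, so inverse 5.
N/37 = 205200; 205200 ≡ 35 (mod 37); 35·18 ≡ 1, so inverse 18.
N/19 = 399600; 399600 ≡ 11 (mod 19); 11·7 ≡ 1, so inverse 7.
m ≡ 5·303696·6 + 24·281200·16 + 11·474525·5 + 12·205200·18 + 16·399600·7 = 232268955.
232268955 mod 7592400 = 4496955.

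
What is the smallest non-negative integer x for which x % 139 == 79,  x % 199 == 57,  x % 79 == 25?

The moduli are pairwise coprime; N = 139·199·79 = 2185219.
N/139 = 15721; 15721 ≡ 14 (mod 139); 14·10 ≡ 1, so inverse 10.
N/199 = 10981; 10981 ≡ 36 (mod 199); 36·94 ≡ 1, so inverse 94.
N/79 = 27661; 27661 ≡ 11 (mod 79); 11·36 ≡ 1, so inverse 36.
x ≡ 79·15721·10 + 57·10981·94 + 25·27661·36 = 96150688.
96150688 mod 2185219 = 1052.

1052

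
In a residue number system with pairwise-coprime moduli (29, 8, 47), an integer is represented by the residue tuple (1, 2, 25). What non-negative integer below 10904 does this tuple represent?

Combine the congruences pairwise.
From x ≡ 1 (mod 29) write x = 1 + 29t. Substituting into x ≡ 2 (mod 8) gives 29t ≡ 1 (mod 8), and since 5⁻¹ ≡ 5 (mod 8), t ≡ 5. Hence x ≡ 1 + 29·5 = 146 (mod 232).
From x ≡ 146 (mod 232) write x = 146 + 232t. Substituting into x ≡ 25 (mod 47) gives 232t ≡ 20 (mod 47), and since 44⁻¹ ≡ 31 (mod 47), t ≡ 9. Hence x ≡ 146 + 232·9 = 2234 (mod 10904).

2234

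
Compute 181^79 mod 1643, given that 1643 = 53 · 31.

243

Mod 53: 181 ≡ 22; by Fermat, exponent reduces to 79 mod 52 = 27; 22^27 ≡ 31 (mod 53).
Mod 31: 181 ≡ 26; by Fermat, exponent reduces to 79 mod 30 = 19; 26^19 ≡ 26 (mod 31).
Combine by CRT: x ≡ 31 (mod 53), x ≡ 26 (mod 31) ⇒ x ≡ 243 (mod 1643).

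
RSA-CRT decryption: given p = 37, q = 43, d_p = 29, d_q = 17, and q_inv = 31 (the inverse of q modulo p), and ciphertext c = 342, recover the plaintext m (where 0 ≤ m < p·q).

895

m₁ = c^(d_p) mod p: c ≡ 9 (mod 37), and 9^29 mod 37 = 7.
m₂ = c^(d_q) mod q: c ≡ 41 (mod 43), and 41^17 mod 43 = 35.
h = q_inv·(m₁ − m₂) mod p = 31·(7 − 35) mod 37 = 20.
m = m₂ + h·q = 35 + 20·43 = 895.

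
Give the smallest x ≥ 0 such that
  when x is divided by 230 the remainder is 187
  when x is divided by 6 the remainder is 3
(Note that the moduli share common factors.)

417

gcd(230, 6) = 2 and 2 | (3 − 187), so the pair is consistent; merging gives x ≡ 417 (mod 690), where 690 = lcm(230, 6).
The solution is unique modulo lcm(230, 6) = 690.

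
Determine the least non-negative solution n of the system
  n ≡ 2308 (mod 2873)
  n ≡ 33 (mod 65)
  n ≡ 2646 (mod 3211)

gcd(2873, 65) = 13 and 13 | (33 − 2308), so the pair is consistent; merging gives n ≡ 2308 (mod 14365), where 14365 = lcm(2873, 65).
gcd(14365, 3211) = 169 and 169 | (2646 − 2308), so the pair is consistent; merging gives n ≡ 217783 (mod 272935), where 272935 = lcm(14365, 3211).
The solution is unique modulo lcm(2873, 65, 3211) = 272935.

217783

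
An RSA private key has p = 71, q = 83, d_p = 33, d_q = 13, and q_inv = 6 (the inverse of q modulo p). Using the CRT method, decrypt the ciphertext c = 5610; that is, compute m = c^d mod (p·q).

m₁ = c^(d_p) mod p: c ≡ 1 (mod 71), and 1^33 mod 71 = 1.
m₂ = c^(d_q) mod q: c ≡ 49 (mod 83), and 49^13 mod 83 = 75.
h = q_inv·(m₁ − m₂) mod p = 6·(1 − 75) mod 71 = 53.
m = m₂ + h·q = 75 + 53·83 = 4474.

4474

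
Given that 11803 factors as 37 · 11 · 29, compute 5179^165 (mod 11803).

11617

Mod 37: 5179 ≡ 36; by Fermat, exponent reduces to 165 mod 36 = 21; 36^21 ≡ 36 (mod 37).
Mod 11: 5179 ≡ 9; by Fermat, exponent reduces to 165 mod 10 = 5; 9^5 ≡ 1 (mod 11).
Mod 29: 5179 ≡ 17; by Fermat, exponent reduces to 165 mod 28 = 25; 17^25 ≡ 17 (mod 29).
Combine by CRT: x ≡ 36 (mod 37), x ≡ 1 (mod 11), x ≡ 17 (mod 29) ⇒ x ≡ 11617 (mod 11803).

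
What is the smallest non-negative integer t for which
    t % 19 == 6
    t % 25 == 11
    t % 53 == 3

The moduli are pairwise coprime; N = 19·25·53 = 25175.
N/19 = 1325; 1325 ≡ 14 (mod 19); 14·15 ≡ 1, so inverse 15.
N/25 = 1007; 1007 ≡ 7 (mod 25); 7·18 ≡ 1, so inverse 18.
N/53 = 475; 475 ≡ 51 (mod 53); 51·26 ≡ 1, so inverse 26.
t ≡ 6·1325·15 + 11·1007·18 + 3·475·26 = 355686.
355686 mod 25175 = 3236.

3236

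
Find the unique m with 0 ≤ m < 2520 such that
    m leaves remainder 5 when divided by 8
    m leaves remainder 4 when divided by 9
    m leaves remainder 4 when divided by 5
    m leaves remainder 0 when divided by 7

From m ≡ 5 (mod 8) write m = 5 + 8t. Substituting into m ≡ 4 (mod 9) gives 8t ≡ 8 (mod 9), and since 8⁻¹ ≡ 8 (mod 9), t ≡ 1. Hence m ≡ 5 + 8·1 = 13 (mod 72).
From m ≡ 13 (mod 72) write m = 13 + 72t. Substituting into m ≡ 4 (mod 5) gives 72t ≡ 1 (mod 5), and since 2⁻¹ ≡ 3 (mod 5), t ≡ 3. Hence m ≡ 13 + 72·3 = 229 (mod 360).
From m ≡ 229 (mod 360) write m = 229 + 360t. Substituting into m ≡ 0 (mod 7) gives 360t ≡ 2 (mod 7), and since 3⁻¹ ≡ 5 (mod 7), t ≡ 3. Hence m ≡ 229 + 360·3 = 1309 (mod 2520).

1309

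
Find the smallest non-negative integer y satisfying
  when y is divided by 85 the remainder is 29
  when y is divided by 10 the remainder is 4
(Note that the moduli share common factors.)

Combine the congruences pairwise.
gcd(85, 10) = 5 and 5 | (4 − 29), so the pair is consistent; merging gives y ≡ 114 (mod 170), where 170 = lcm(85, 10).
The solution is unique modulo lcm(85, 10) = 170.

114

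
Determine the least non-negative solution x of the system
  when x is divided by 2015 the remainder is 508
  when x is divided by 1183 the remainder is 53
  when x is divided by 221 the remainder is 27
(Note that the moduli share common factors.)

gcd(2015, 1183) = 13 and 13 | (53 − 508), so the pair is consistent; merging gives x ≡ 71033 (mod 183365), where 183365 = lcm(2015, 1183).
gcd(183365, 221) = 13 and 13 | (27 − 71033), so the pair is consistent; merging gives x ≡ 254398 (mod 3117205), where 3117205 = lcm(183365, 221).
The solution is unique modulo lcm(2015, 1183, 221) = 3117205.

254398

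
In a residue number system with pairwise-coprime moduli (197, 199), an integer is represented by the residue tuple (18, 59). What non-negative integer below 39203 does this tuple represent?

Combine the congruences pairwise.
From x ≡ 18 (mod 197) write x = 18 + 197t. Substituting into x ≡ 59 (mod 199) gives 197t ≡ 41 (mod 199), and since 197⁻¹ ≡ 99 (mod 199), t ≡ 79. Hence x ≡ 18 + 197·79 = 15581 (mod 39203).

15581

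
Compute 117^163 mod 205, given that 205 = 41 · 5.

Mod 41: 117 ≡ 35; by Fermat, exponent reduces to 163 mod 40 = 3; 35^3 ≡ 30 (mod 41).
Mod 5: 117 ≡ 2; by Fermat, exponent reduces to 163 mod 4 = 3; 2^3 ≡ 3 (mod 5).
Combine by CRT: x ≡ 30 (mod 41), x ≡ 3 (mod 5) ⇒ x ≡ 153 (mod 205).

153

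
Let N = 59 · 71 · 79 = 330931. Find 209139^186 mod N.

Mod 59: 209139 ≡ 43; by Fermat, exponent reduces to 186 mod 58 = 12; 43^12 ≡ 45 (mod 59).
Mod 71: 209139 ≡ 44; by Fermat, exponent reduces to 186 mod 70 = 46; 44^46 ≡ 8 (mod 71).
Mod 79: 209139 ≡ 26; by Fermat, exponent reduces to 186 mod 78 = 30; 26^30 ≡ 67 (mod 79).
Combine by CRT: x ≡ 45 (mod 59), x ≡ 8 (mod 71), x ≡ 67 (mod 79) ⇒ x ≡ 92734 (mod 330931).

92734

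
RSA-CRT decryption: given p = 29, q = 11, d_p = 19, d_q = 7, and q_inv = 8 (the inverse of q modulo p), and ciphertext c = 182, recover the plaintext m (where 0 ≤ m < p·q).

118

m₁ = c^(d_p) mod p: c ≡ 8 (mod 29), and 8^19 mod 29 = 2.
m₂ = c^(d_q) mod q: c ≡ 6 (mod 11), and 6^7 mod 11 = 8.
h = q_inv·(m₁ − m₂) mod p = 8·(2 − 8) mod 29 = 10.
m = m₂ + h·q = 8 + 10·11 = 118.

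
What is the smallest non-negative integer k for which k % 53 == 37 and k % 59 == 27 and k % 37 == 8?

The moduli are pairwise coprime; N = 53·59·37 = 115699.
N/53 = 2183; 2183 ≡ 10 (mod 53); 10·16 ≡ 1, so inverse 16.
N/59 = 1961; 1961 ≡ 14 (mod 59); 14·38 ≡ 1, so inverse 38.
N/37 = 3127; 3127 ≡ 19 (mod 37); 19·2 ≡ 1, so inverse 2.
k ≡ 37·2183·16 + 27·1961·38 + 8·3127·2 = 3354354.
3354354 mod 115699 = 114782.

114782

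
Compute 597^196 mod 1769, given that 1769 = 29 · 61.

1538

Mod 29: 597 ≡ 17; since 28 | 196, by Fermat 17^196 ≡ 1 (mod 29).
Mod 61: 597 ≡ 48; by Fermat, exponent reduces to 196 mod 60 = 16; 48^16 ≡ 13 (mod 61).
Combine by CRT: x ≡ 1 (mod 29), x ≡ 13 (mod 61) ⇒ x ≡ 1538 (mod 1769).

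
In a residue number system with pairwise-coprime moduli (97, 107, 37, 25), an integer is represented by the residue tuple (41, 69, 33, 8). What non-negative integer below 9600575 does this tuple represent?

2629808

The moduli are pairwise coprime; N = 97·107·37·25 = 9600575.
N/97 = 98975; 98975 ≡ 35 (mod 97); 35·61 ≡ 1, so inverse 61.
N/107 = 89725; 89725 ≡ 59 (mod 107); 59·78 ≡ 1, so inverse 78.
N/37 = 259475; 259475 ≡ 31 (mod 37); 31·6 ≡ 1, so inverse 6.
N/25 = 384023; 384023 ≡ 23 (mod 25); 23·12 ≡ 1, so inverse 12.
x ≡ 41·98975·61 + 69·89725·78 + 33·259475·6 + 8·384023·12 = 818678683.
818678683 mod 9600575 = 2629808.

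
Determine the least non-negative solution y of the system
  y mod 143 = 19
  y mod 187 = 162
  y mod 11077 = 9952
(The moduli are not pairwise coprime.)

2158890

Combine the congruences pairwise.
gcd(143, 187) = 11 and 11 | (162 − 19), so the pair is consistent; merging gives y ≡ 162 (mod 2431), where 2431 = lcm(143, 187).
gcd(2431, 11077) = 11 and 11 | (9952 − 162), so the pair is consistent; merging gives y ≡ 2158890 (mod 2448017), where 2448017 = lcm(2431, 11077).
The solution is unique modulo lcm(143, 187, 11077) = 2448017.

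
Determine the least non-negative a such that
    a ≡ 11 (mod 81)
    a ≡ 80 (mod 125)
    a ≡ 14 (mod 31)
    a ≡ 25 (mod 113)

30437705

Combine the congruences pairwise.
From a ≡ 11 (mod 81) write a = 11 + 81t. Substituting into a ≡ 80 (mod 125) gives 81t ≡ 69 (mod 125), and since 81⁻¹ ≡ 71 (mod 125), t ≡ 24. Hence a ≡ 11 + 81·24 = 1955 (mod 10125).
From a ≡ 1955 (mod 10125) write a = 1955 + 10125t. Substituting into a ≡ 14 (mod 31) gives 10125t ≡ 12 (mod 31), and since 19⁻¹ ≡ 18 (mod 31), t ≡ 30. Hence a ≡ 1955 + 10125·30 = 305705 (mod 313875).
From a ≡ 305705 (mod 313875) write a = 305705 + 313875t. Substituting into a ≡ 25 (mod 113) gives 313875t ≡ 98 (mod 113), and since 74⁻¹ ≡ 84 (mod 113), t ≡ 96. Hence a ≡ 305705 + 313875·96 = 30437705 (mod 35467875).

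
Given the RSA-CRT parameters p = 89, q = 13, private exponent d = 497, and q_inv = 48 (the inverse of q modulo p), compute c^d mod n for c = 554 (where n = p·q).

d_p = d mod (p−1) = 497 mod 88 = 57; d_q = d mod (q−1) = 5.
m₁ = c^(d_p) mod p: c ≡ 20 (mod 89), and 20^57 mod 89 = 17.
m₂ = c^(d_q) mod q: c ≡ 8 (mod 13), and 8^5 mod 13 = 8.
h = q_inv·(m₁ − m₂) mod p = 48·(17 − 8) mod 89 = 76.
m = m₂ + h·q = 8 + 76·13 = 996.

996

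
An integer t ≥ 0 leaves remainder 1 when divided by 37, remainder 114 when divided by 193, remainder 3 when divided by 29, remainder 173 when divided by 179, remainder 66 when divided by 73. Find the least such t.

The moduli are pairwise coprime; N = 37·193·29·179·73 = 2706031963.
N/37 = 73135999; 73135999 ≡ 23 (mod 37); 23·29 ≡ 1, so inverse 29.
N/193 = 14020891; 14020891 ≡ 20 (mod 193); 20·29 ≡ 1, so inverse 29.
N/29 = 93311447; 93311447 ≡ 3 (mod 29); 3·10 ≡ 1, so inverse 10.
N/179 = 15117497; 15117497 ≡ 52 (mod 179); 52·31 ≡ 1, so inverse 31.
N/73 = 37068931; 37068931 ≡ 42 (mod 73); 42·40 ≡ 1, so inverse 40.
t ≡ 1·73135999·29 + 114·14020891·29 + 3·93311447·10 + 173·15117497·31 + 66·37068931·40 = 230210467278.
230210467278 mod 2706031963 = 197750423.

197750423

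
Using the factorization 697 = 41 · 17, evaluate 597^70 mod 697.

370

Mod 41: 597 ≡ 23; by Fermat, exponent reduces to 70 mod 40 = 30; 23^30 ≡ 1 (mod 41).
Mod 17: 597 ≡ 2; by Fermat, exponent reduces to 70 mod 16 = 6; 2^6 ≡ 13 (mod 17).
Combine by CRT: x ≡ 1 (mod 41), x ≡ 13 (mod 17) ⇒ x ≡ 370 (mod 697).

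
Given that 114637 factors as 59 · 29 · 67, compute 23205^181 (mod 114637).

Mod 59: 23205 ≡ 18; by Fermat, exponent reduces to 181 mod 58 = 7; 18^7 ≡ 42 (mod 59).
Mod 29: 23205 ≡ 5; by Fermat, exponent reduces to 181 mod 28 = 13; 5^13 ≡ 6 (mod 29).
Mod 67: 23205 ≡ 23; by Fermat, exponent reduces to 181 mod 66 = 49; 23^49 ≡ 54 (mod 67).
Combine by CRT: x ≡ 42 (mod 59), x ≡ 6 (mod 29), x ≡ 54 (mod 67) ⇒ x ≡ 61225 (mod 114637).

61225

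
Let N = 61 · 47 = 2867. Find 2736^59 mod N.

Mod 61: 2736 ≡ 52; 52^59 ≡ 27 (mod 61).
Mod 47: 2736 ≡ 10; by Fermat, exponent reduces to 59 mod 46 = 13; 10^13 ≡ 38 (mod 47).
Combine by CRT: x ≡ 27 (mod 61), x ≡ 38 (mod 47) ⇒ x ≡ 1918 (mod 2867).

1918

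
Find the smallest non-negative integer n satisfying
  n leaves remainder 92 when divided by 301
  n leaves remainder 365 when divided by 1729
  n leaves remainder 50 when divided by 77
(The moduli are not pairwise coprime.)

gcd(301, 1729) = 7 and 7 | (365 − 92), so the pair is consistent; merging gives n ≡ 47048 (mod 74347), where 74347 = lcm(301, 1729).
gcd(74347, 77) = 7 and 7 | (50 − 47048), so the pair is consistent; merging gives n ≡ 270089 (mod 817817), where 817817 = lcm(74347, 77).
The solution is unique modulo lcm(301, 1729, 77) = 817817.

270089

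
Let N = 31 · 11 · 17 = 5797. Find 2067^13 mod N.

Mod 31: 2067 ≡ 21; 21^13 ≡ 22 (mod 31).
Mod 11: 2067 ≡ 10; by Fermat, exponent reduces to 13 mod 10 = 3; 10^3 ≡ 10 (mod 11).
Mod 17: 2067 ≡ 10; 10^13 ≡ 11 (mod 17).
Combine by CRT: x ≡ 22 (mod 31), x ≡ 10 (mod 11), x ≡ 11 (mod 17) ⇒ x ≡ 2595 (mod 5797).

2595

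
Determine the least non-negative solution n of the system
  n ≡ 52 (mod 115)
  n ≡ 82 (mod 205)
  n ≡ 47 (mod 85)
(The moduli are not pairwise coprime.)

17302

Combine the congruences pairwise.
gcd(115, 205) = 5 and 5 | (82 − 52), so the pair is consistent; merging gives n ≡ 3157 (mod 4715), where 4715 = lcm(115, 205).
gcd(4715, 85) = 5 and 5 | (47 − 3157), so the pair is consistent; merging gives n ≡ 17302 (mod 80155), where 80155 = lcm(4715, 85).
The solution is unique modulo lcm(115, 205, 85) = 80155.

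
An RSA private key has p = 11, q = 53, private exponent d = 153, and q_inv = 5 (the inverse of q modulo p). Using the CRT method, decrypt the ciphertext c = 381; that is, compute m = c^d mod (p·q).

d_p = d mod (p−1) = 153 mod 10 = 3; d_q = d mod (q−1) = 49.
m₁ = c^(d_p) mod p: c ≡ 7 (mod 11), and 7^3 mod 11 = 2.
m₂ = c^(d_q) mod q: c ≡ 10 (mod 53), and 10^49 mod 53 = 15.
h = q_inv·(m₁ − m₂) mod p = 5·(2 − 15) mod 11 = 1.
m = m₂ + h·q = 15 + 1·53 = 68.

68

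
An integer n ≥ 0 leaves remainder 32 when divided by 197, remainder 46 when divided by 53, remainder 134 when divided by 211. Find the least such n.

343009

The moduli are pairwise coprime; M = 197·53·211 = 2203051.
M/197 = 11183; 11183 ≡ 151 (mod 197); 151·167 ≡ 1, so inverse 167.
M/53 = 41567; 41567 ≡ 15 (mod 53); 15·46 ≡ 1, so inverse 46.
M/211 = 10441; 10441 ≡ 102 (mod 211); 102·60 ≡ 1, so inverse 60.
n ≡ 32·11183·167 + 46·41567·46 + 134·10441·60 = 231663364.
231663364 mod 2203051 = 343009.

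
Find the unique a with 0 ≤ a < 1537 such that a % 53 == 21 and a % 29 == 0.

From a ≡ 21 (mod 53) write a = 21 + 53t. Substituting into a ≡ 0 (mod 29) gives 53t ≡ 8 (mod 29), and since 24⁻¹ ≡ 23 (mod 29), t ≡ 10. Hence a ≡ 21 + 53·10 = 551 (mod 1537).

551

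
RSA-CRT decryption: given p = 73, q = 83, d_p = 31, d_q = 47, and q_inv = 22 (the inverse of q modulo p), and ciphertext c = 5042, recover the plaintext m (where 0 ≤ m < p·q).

850

m₁ = c^(d_p) mod p: c ≡ 5 (mod 73), and 5^31 mod 73 = 47.
m₂ = c^(d_q) mod q: c ≡ 62 (mod 83), and 62^47 mod 83 = 20.
h = q_inv·(m₁ − m₂) mod p = 22·(47 − 20) mod 73 = 10.
m = m₂ + h·q = 20 + 10·83 = 850.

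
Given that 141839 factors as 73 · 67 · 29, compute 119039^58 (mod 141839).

Mod 73: 119039 ≡ 49; 49^58 ≡ 9 (mod 73).
Mod 67: 119039 ≡ 47; 47^58 ≡ 21 (mod 67).
Mod 29: 119039 ≡ 23; by Fermat, exponent reduces to 58 mod 28 = 2; 23^2 ≡ 7 (mod 29).
Combine by CRT: x ≡ 9 (mod 73), x ≡ 21 (mod 67), x ≡ 7 (mod 29) ⇒ x ≡ 44174 (mod 141839).

44174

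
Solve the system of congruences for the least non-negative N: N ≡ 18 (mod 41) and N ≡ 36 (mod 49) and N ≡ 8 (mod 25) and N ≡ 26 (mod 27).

844208

From N ≡ 18 (mod 41) write N = 18 + 41t. Substituting into N ≡ 36 (mod 49) gives 41t ≡ 18 (mod 49), and since 41⁻¹ ≡ 6 (mod 49), t ≡ 10. Hence N ≡ 18 + 41·10 = 428 (mod 2009).
From N ≡ 428 (mod 2009) write N = 428 + 2009t. Substituting into N ≡ 8 (mod 25) gives 2009t ≡ 5 (mod 25), and since 9⁻¹ ≡ 14 (mod 25), t ≡ 20. Hence N ≡ 428 + 2009·20 = 40608 (mod 50225).
From N ≡ 40608 (mod 50225) write N = 40608 + 50225t. Substituting into N ≡ 26 (mod 27) gives 50225t ≡ 26 (mod 27), and since 5⁻¹ ≡ 11 (mod 27), t ≡ 16. Hence N ≡ 40608 + 50225·16 = 844208 (mod 1356075).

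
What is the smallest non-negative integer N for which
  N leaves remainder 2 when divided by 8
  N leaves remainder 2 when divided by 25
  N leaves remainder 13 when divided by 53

The moduli are pairwise coprime; M = 8·25·53 = 10600.
M/8 = 1325; 1325 ≡ 5 (mod 8); 5·5 ≡ 1, so inverse 5.
M/25 = 424; 424 ≡ 24 (mod 25); 24·24 ≡ 1, so inverse 24.
M/53 = 200; 200 ≡ 41 (mod 53); 41·22 ≡ 1, so inverse 22.
N ≡ 2·1325·5 + 2·424·24 + 13·200·22 = 90802.
90802 mod 10600 = 6002.

6002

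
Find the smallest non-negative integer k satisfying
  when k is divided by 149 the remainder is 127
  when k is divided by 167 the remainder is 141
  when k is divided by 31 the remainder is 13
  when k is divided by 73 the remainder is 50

Combine the congruences pairwise.
From k ≡ 127 (mod 149) write k = 127 + 149t. Substituting into k ≡ 141 (mod 167) gives 149t ≡ 14 (mod 167), and since 149⁻¹ ≡ 102 (mod 167), t ≡ 92. Hence k ≡ 127 + 149·92 = 13835 (mod 24883).
From k ≡ 13835 (mod 24883) write k = 13835 + 24883t. Substituting into k ≡ 13 (mod 31) gives 24883t ≡ 4 (mod 31), and since 21⁻¹ ≡ 3 (mod 31), t ≡ 12. Hence k ≡ 13835 + 24883·12 = 312431 (mod 771373).
From k ≡ 312431 (mod 771373) write k = 312431 + 771373t. Substituting into k ≡ 50 (mod 73) gives 771373t ≡ 59 (mod 73), and since 55⁻¹ ≡ 4 (mod 73), t ≡ 17. Hence k ≡ 312431 + 771373·17 = 13425772 (mod 56310229).

13425772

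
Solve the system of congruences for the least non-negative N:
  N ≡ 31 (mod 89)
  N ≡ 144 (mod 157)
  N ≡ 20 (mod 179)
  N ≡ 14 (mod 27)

The moduli are pairwise coprime; M = 89·157·179·27 = 67531509.
M/89 = 758781; 758781 ≡ 56 (mod 89); 56·62 ≡ 1, so inverse 62.
M/157 = 430137; 430137 ≡ 114 (mod 157); 114·73 ≡ 1, so inverse 73.
M/179 = 377271; 377271 ≡ 118 (mod 179); 118·44 ≡ 1, so inverse 44.
M/27 = 2501167; 2501167 ≡ 22 (mod 27); 22·16 ≡ 1, so inverse 16.
N ≡ 31·758781·62 + 144·430137·73 + 20·377271·44 + 14·2501167·16 = 6872237114.
6872237114 mod 67531509 = 51554705.

51554705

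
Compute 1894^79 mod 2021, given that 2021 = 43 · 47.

Mod 43: 1894 ≡ 2; by Fermat, exponent reduces to 79 mod 42 = 37; 2^37 ≡ 39 (mod 43).
Mod 47: 1894 ≡ 14; by Fermat, exponent reduces to 79 mod 46 = 33; 14^33 ≡ 9 (mod 47).
Combine by CRT: x ≡ 39 (mod 43), x ≡ 9 (mod 47) ⇒ x ≡ 1372 (mod 2021).

1372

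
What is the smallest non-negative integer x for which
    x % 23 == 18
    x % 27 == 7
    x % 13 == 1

547

The moduli are pairwise coprime; N = 23·27·13 = 8073.
N/23 = 351; 351 ≡ 6 (mod 23); 6·4 ≡ 1, so inverse 4.
N/27 = 299; 299 ≡ 2 (mod 27); 2·14 ≡ 1, so inverse 14.
N/13 = 621; 621 ≡ 10 (mod 13); 10·4 ≡ 1, so inverse 4.
x ≡ 18·351·4 + 7·299·14 + 1·621·4 = 57058.
57058 mod 8073 = 547.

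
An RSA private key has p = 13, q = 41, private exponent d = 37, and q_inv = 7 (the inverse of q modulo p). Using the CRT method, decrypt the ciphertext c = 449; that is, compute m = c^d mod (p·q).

46

d_p = d mod (p−1) = 37 mod 12 = 1; d_q = d mod (q−1) = 37.
m₁ = c^(d_p) mod p: c ≡ 7 (mod 13), and 7^1 mod 13 = 7.
m₂ = c^(d_q) mod q: c ≡ 39 (mod 41), and 39^37 mod 41 = 5.
h = q_inv·(m₁ − m₂) mod p = 7·(7 − 5) mod 13 = 1.
m = m₂ + h·q = 5 + 1·41 = 46.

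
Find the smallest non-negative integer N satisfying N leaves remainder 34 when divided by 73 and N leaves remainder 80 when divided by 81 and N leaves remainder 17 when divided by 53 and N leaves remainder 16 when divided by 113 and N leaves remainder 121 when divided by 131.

From N ≡ 34 (mod 73) write N = 34 + 73t. Substituting into N ≡ 80 (mod 81) gives 73t ≡ 46 (mod 81), and since 73⁻¹ ≡ 10 (mod 81), t ≡ 55. Hence N ≡ 34 + 73·55 = 4049 (mod 5913).
From N ≡ 4049 (mod 5913) write N = 4049 + 5913t. Substituting into N ≡ 17 (mod 53) gives 5913t ≡ 49 (mod 53), and since 30⁻¹ ≡ 23 (mod 53), t ≡ 14. Hence N ≡ 4049 + 5913·14 = 86831 (mod 313389).
From N ≡ 86831 (mod 313389) write N = 86831 + 313389t. Substituting into N ≡ 16 (mod 113) gives 313389t ≡ 82 (mod 113), and since 40⁻¹ ≡ 65 (mod 113), t ≡ 19. Hence N ≡ 86831 + 313389·19 = 6041222 (mod 35412957).
From N ≡ 6041222 (mod 35412957) write N = 6041222 + 35412957t. Substituting into N ≡ 121 (mod 131) gives 35412957t ≡ 95 (mod 131), and since 120⁻¹ ≡ 119 (mod 131), t ≡ 39. Hence N ≡ 6041222 + 35412957·39 = 1387146545 (mod 4639097367).

1387146545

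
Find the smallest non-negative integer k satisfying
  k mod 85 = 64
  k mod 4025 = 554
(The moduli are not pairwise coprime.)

48854

gcd(85, 4025) = 5 and 5 | (554 − 64), so the pair is consistent; merging gives k ≡ 48854 (mod 68425), where 68425 = lcm(85, 4025).
The solution is unique modulo lcm(85, 4025) = 68425.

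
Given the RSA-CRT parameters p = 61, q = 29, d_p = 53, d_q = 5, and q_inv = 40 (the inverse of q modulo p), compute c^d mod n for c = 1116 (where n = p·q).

396

m₁ = c^(d_p) mod p: c ≡ 18 (mod 61), and 18^53 mod 61 = 30.
m₂ = c^(d_q) mod q: c ≡ 14 (mod 29), and 14^5 mod 29 = 19.
h = q_inv·(m₁ − m₂) mod p = 40·(30 − 19) mod 61 = 13.
m = m₂ + h·q = 19 + 13·29 = 396.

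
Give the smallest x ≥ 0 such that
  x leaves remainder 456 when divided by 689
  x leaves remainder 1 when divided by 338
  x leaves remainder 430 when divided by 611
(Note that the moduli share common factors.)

280879

gcd(689, 338) = 13 and 13 | (1 − 456), so the pair is consistent; merging gives x ≡ 12169 (mod 17914), where 17914 = lcm(689, 338).
gcd(17914, 611) = 13 and 13 | (430 − 12169), so the pair is consistent; merging gives x ≡ 280879 (mod 841958), where 841958 = lcm(17914, 611).
The solution is unique modulo lcm(689, 338, 611) = 841958.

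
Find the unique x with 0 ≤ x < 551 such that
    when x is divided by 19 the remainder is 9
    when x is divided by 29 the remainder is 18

47

Combine the congruences pairwise.
From x ≡ 9 (mod 19) write x = 9 + 19t. Substituting into x ≡ 18 (mod 29) gives 19t ≡ 9 (mod 29), and since 19⁻¹ ≡ 26 (mod 29), t ≡ 2. Hence x ≡ 9 + 19·2 = 47 (mod 551).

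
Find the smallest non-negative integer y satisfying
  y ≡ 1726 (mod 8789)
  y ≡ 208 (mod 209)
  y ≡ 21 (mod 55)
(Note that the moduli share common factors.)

792736

gcd(8789, 209) = 11 and 11 | (208 − 1726), so the pair is consistent; merging gives y ≡ 124772 (mod 166991), where 166991 = lcm(8789, 209).
gcd(166991, 55) = 11 and 11 | (21 − 124772), so the pair is consistent; merging gives y ≡ 792736 (mod 834955), where 834955 = lcm(166991, 55).
The solution is unique modulo lcm(8789, 209, 55) = 834955.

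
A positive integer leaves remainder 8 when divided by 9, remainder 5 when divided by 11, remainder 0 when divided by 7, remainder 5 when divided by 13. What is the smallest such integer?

Combine the congruences pairwise.
From k ≡ 8 (mod 9) write k = 8 + 9t. Substituting into k ≡ 5 (mod 11) gives 9t ≡ 8 (mod 11), and since 9⁻¹ ≡ 5 (mod 11), t ≡ 7. Hence k ≡ 8 + 9·7 = 71 (mod 99).
From k ≡ 71 (mod 99) write k = 71 + 99t. Substituting into k ≡ 0 (mod 7) gives 99t ≡ 6 (mod 7), and since 1⁻¹ ≡ 1 (mod 7), t ≡ 6. Hence k ≡ 71 + 99·6 = 665 (mod 693).
From k ≡ 665 (mod 693) write k = 665 + 693t. Substituting into k ≡ 5 (mod 13) gives 693t ≡ 3 (mod 13), and since 4⁻¹ ≡ 10 (mod 13), t ≡ 4. Hence k ≡ 665 + 693·4 = 3437 (mod 9009).

3437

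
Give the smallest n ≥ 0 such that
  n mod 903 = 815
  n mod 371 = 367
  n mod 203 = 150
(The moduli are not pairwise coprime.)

Combine the congruences pairwise.
gcd(903, 371) = 7 and 7 | (367 − 815), so the pair is consistent; merging gives n ≡ 37838 (mod 47859), where 47859 = lcm(903, 371).
gcd(47859, 203) = 7 and 7 | (150 − 37838), so the pair is consistent; merging gives n ≡ 564287 (mod 1387911), where 1387911 = lcm(47859, 203).
The solution is unique modulo lcm(903, 371, 203) = 1387911.

564287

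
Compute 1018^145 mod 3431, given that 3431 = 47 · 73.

1237

Mod 47: 1018 ≡ 31; by Fermat, exponent reduces to 145 mod 46 = 7; 31^7 ≡ 15 (mod 47).
Mod 73: 1018 ≡ 69; by Fermat, exponent reduces to 145 mod 72 = 1; 69^1 ≡ 69 (mod 73).
Combine by CRT: x ≡ 15 (mod 47), x ≡ 69 (mod 73) ⇒ x ≡ 1237 (mod 3431).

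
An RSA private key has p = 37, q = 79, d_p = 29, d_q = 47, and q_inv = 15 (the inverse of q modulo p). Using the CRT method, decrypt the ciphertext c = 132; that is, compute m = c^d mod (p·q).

928

m₁ = c^(d_p) mod p: c ≡ 21 (mod 37), and 21^29 mod 37 = 3.
m₂ = c^(d_q) mod q: c ≡ 53 (mod 79), and 53^47 mod 79 = 59.
h = q_inv·(m₁ − m₂) mod p = 15·(3 − 59) mod 37 = 11.
m = m₂ + h·q = 59 + 11·79 = 928.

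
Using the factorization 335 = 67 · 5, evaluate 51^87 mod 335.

Mod 67: 51 ≡ 51; by Fermat, exponent reduces to 87 mod 66 = 21; 51^21 ≡ 27 (mod 67).
Mod 5: 51 ≡ 1; by Fermat, exponent reduces to 87 mod 4 = 3; 1^3 ≡ 1 (mod 5).
Combine by CRT: x ≡ 27 (mod 67), x ≡ 1 (mod 5) ⇒ x ≡ 161 (mod 335).

161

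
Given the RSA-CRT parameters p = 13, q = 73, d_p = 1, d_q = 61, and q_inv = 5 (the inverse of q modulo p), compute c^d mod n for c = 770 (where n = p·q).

m₁ = c^(d_p) mod p: c ≡ 3 (mod 13), and 3^1 mod 13 = 3.
m₂ = c^(d_q) mod q: c ≡ 40 (mod 73), and 40^61 mod 73 = 45.
h = q_inv·(m₁ − m₂) mod p = 5·(3 − 45) mod 13 = 11.
m = m₂ + h·q = 45 + 11·73 = 848.

848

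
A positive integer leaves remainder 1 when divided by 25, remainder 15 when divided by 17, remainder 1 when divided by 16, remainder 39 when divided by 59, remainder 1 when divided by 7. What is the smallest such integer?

The moduli are pairwise coprime; N = 25·17·16·59·7 = 2808400.
N/25 = 112336; 112336 ≡ 11 (mod 25); 11·16 ≡ 1, so inverse 16.
N/17 = 165200; 165200 ≡ 11 (mod 17); 11·14 ≡ 1, so inverse 14.
N/16 = 175525; 175525 ≡ 5 (mod 16); 5·13 ≡ 1, so inverse 13.
N/59 = 47600; 47600 ≡ 46 (mod 59); 46·9 ≡ 1, so inverse 9.
N/7 = 401200; 401200 ≡ 2 (mod 7); 2·4 ≡ 1, so inverse 4.
x ≡ 1·112336·16 + 15·165200·14 + 1·175525·13 + 39·47600·9 + 1·401200·4 = 57083601.
57083601 mod 2808400 = 915601.

915601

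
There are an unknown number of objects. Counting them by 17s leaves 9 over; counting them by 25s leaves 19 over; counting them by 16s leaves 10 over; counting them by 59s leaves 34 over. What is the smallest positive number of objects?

73194

Combine the congruences pairwise.
From N ≡ 9 (mod 17) write N = 9 + 17t. Substituting into N ≡ 19 (mod 25) gives 17t ≡ 10 (mod 25), and since 17⁻¹ ≡ 3 (mod 25), t ≡ 5. Hence N ≡ 9 + 17·5 = 94 (mod 425).
From N ≡ 94 (mod 425) write N = 94 + 425t. Substituting into N ≡ 10 (mod 16) gives 425t ≡ 12 (mod 16), and since 9⁻¹ ≡ 9 (mod 16), t ≡ 12. Hence N ≡ 94 + 425·12 = 5194 (mod 6800).
From N ≡ 5194 (mod 6800) write N = 5194 + 6800t. Substituting into N ≡ 34 (mod 59) gives 6800t ≡ 32 (mod 59), and since 15⁻¹ ≡ 4 (mod 59), t ≡ 10. Hence N ≡ 5194 + 6800·10 = 73194 (mod 401200).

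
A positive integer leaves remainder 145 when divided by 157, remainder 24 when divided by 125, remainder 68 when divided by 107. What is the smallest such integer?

Combine the congruences pairwise.
From t ≡ 145 (mod 157) write t = 145 + 157s. Substituting into t ≡ 24 (mod 125) gives 157s ≡ 4 (mod 125), and since 32⁻¹ ≡ 43 (mod 125), s ≡ 47. Hence t ≡ 145 + 157·47 = 7524 (mod 19625).
From t ≡ 7524 (mod 19625) write t = 7524 + 19625s. Substituting into t ≡ 68 (mod 107) gives 19625s ≡ 34 (mod 107), and since 44⁻¹ ≡ 90 (mod 107), s ≡ 64. Hence t ≡ 7524 + 19625·64 = 1263524 (mod 2099875).

1263524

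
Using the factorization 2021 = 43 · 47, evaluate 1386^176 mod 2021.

1995

Mod 43: 1386 ≡ 10; by Fermat, exponent reduces to 176 mod 42 = 8; 10^8 ≡ 17 (mod 43).
Mod 47: 1386 ≡ 23; by Fermat, exponent reduces to 176 mod 46 = 38; 23^38 ≡ 21 (mod 47).
Combine by CRT: x ≡ 17 (mod 43), x ≡ 21 (mod 47) ⇒ x ≡ 1995 (mod 2021).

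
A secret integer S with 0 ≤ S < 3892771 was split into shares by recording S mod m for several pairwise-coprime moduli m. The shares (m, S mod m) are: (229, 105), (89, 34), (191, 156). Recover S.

1822487

The moduli are pairwise coprime; N = 229·89·191 = 3892771.
N/229 = 16999; 16999 ≡ 53 (mod 229); 53·121 ≡ 1, so inverse 121.
N/89 = 43739; 43739 ≡ 40 (mod 89); 40·69 ≡ 1, so inverse 69.
N/191 = 20381; 20381 ≡ 135 (mod 191); 135·133 ≡ 1, so inverse 133.
S ≡ 105·16999·121 + 34·43739·69 + 156·20381·133 = 741448977.
741448977 mod 3892771 = 1822487.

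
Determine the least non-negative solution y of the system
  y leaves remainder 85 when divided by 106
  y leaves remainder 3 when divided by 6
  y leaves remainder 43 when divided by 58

7293

Combine the congruences pairwise.
gcd(106, 6) = 2 and 2 | (3 − 85), so the pair is consistent; merging gives y ≡ 297 (mod 318), where 318 = lcm(106, 6).
gcd(318, 58) = 2 and 2 | (43 − 297), so the pair is consistent; merging gives y ≡ 7293 (mod 9222), where 9222 = lcm(318, 58).
The solution is unique modulo lcm(106, 6, 58) = 9222.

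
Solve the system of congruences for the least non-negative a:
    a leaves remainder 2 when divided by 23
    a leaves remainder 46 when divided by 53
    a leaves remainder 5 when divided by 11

The moduli are pairwise coprime; N = 23·53·11 = 13409.
N/23 = 583; 583 ≡ 8 (mod 23); 8·3 ≡ 1, so inverse 3.
N/53 = 253; 253 ≡ 41 (mod 53); 41·22 ≡ 1, so inverse 22.
N/11 = 1219; 1219 ≡ 9 (mod 11); 9·5 ≡ 1, so inverse 5.
a ≡ 2·583·3 + 46·253·22 + 5·1219·5 = 290009.
290009 mod 13409 = 8420.

8420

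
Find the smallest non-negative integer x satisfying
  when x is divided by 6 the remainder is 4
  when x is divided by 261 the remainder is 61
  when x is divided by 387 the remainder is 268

18070

gcd(6, 261) = 3 and 3 | (61 − 4), so the pair is consistent; merging gives x ≡ 322 (mod 522), where 522 = lcm(6, 261).
gcd(522, 387) = 9 and 9 | (268 − 322), so the pair is consistent; merging gives x ≡ 18070 (mod 22446), where 22446 = lcm(522, 387).
The solution is unique modulo lcm(6, 261, 387) = 22446.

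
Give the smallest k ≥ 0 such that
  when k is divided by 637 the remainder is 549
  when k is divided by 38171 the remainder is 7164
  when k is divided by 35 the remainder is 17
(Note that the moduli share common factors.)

694242

gcd(637, 38171) = 49 and 49 | (7164 − 549), so the pair is consistent; merging gives k ≡ 198019 (mod 496223), where 496223 = lcm(637, 38171).
gcd(496223, 35) = 7 and 7 | (17 − 198019), so the pair is consistent; merging gives k ≡ 694242 (mod 2481115), where 2481115 = lcm(496223, 35).
The solution is unique modulo lcm(637, 38171, 35) = 2481115.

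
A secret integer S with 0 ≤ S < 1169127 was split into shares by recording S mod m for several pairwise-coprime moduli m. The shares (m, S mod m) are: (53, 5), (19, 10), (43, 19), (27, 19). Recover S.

From S ≡ 5 (mod 53) write S = 5 + 53t. Substituting into S ≡ 10 (mod 19) gives 53t ≡ 5 (mod 19), and since 15⁻¹ ≡ 14 (mod 19), t ≡ 13. Hence S ≡ 5 + 53·13 = 694 (mod 1007).
From S ≡ 694 (mod 1007) write S = 694 + 1007t. Substituting into S ≡ 19 (mod 43) gives 1007t ≡ 13 (mod 43), and since 18⁻¹ ≡ 12 (mod 43), t ≡ 27. Hence S ≡ 694 + 1007·27 = 27883 (mod 43301).
From S ≡ 27883 (mod 43301) write S = 27883 + 43301t. Substituting into S ≡ 19 (mod 27) gives 43301t ≡ 0 (mod 27), and since 20⁻¹ ≡ 23 (mod 27), t ≡ 0. Hence S ≡ 27883 + 43301·0 = 27883 (mod 1169127).

27883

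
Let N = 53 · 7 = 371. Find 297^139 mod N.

171

Mod 53: 297 ≡ 32; by Fermat, exponent reduces to 139 mod 52 = 35; 32^35 ≡ 12 (mod 53).
Mod 7: 297 ≡ 3; by Fermat, exponent reduces to 139 mod 6 = 1; 3^1 ≡ 3 (mod 7).
Combine by CRT: x ≡ 12 (mod 53), x ≡ 3 (mod 7) ⇒ x ≡ 171 (mod 371).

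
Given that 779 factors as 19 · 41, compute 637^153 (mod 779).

56

Mod 19: 637 ≡ 10; by Fermat, exponent reduces to 153 mod 18 = 9; 10^9 ≡ 18 (mod 19).
Mod 41: 637 ≡ 22; by Fermat, exponent reduces to 153 mod 40 = 33; 22^33 ≡ 15 (mod 41).
Combine by CRT: x ≡ 18 (mod 19), x ≡ 15 (mod 41) ⇒ x ≡ 56 (mod 779).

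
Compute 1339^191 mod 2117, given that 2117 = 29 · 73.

Mod 29: 1339 ≡ 5; by Fermat, exponent reduces to 191 mod 28 = 23; 5^23 ≡ 4 (mod 29).
Mod 73: 1339 ≡ 25; by Fermat, exponent reduces to 191 mod 72 = 47; 25^47 ≡ 12 (mod 73).
Combine by CRT: x ≡ 4 (mod 29), x ≡ 12 (mod 73) ⇒ x ≡ 961 (mod 2117).

961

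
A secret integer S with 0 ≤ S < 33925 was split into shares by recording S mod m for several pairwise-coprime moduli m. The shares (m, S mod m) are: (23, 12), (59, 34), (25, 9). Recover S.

11834

The moduli are pairwise coprime; N = 23·59·25 = 33925.
N/23 = 1475; 1475 ≡ 3 (mod 23); 3·8 ≡ 1, so inverse 8.
N/59 = 575; 575 ≡ 44 (mod 59); 44·55 ≡ 1, so inverse 55.
N/25 = 1357; 1357 ≡ 7 (mod 25); 7·18 ≡ 1, so inverse 18.
S ≡ 12·1475·8 + 34·575·55 + 9·1357·18 = 1436684.
1436684 mod 33925 = 11834.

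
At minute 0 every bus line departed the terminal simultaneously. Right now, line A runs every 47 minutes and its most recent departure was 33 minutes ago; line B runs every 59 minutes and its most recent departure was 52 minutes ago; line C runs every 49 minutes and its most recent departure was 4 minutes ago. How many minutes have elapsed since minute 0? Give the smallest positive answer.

87077

The moduli are pairwise coprime; N = 47·59·49 = 135877.
N/47 = 2891; 2891 ≡ 24 (mod 47); 24·2 ≡ 1, so inverse 2.
N/59 = 2303; 2303 ≡ 2 (mod 59); 2·30 ≡ 1, so inverse 30.
N/49 = 2773; 2773 ≡ 29 (mod 49); 29·22 ≡ 1, so inverse 22.
t ≡ 33·2891·2 + 52·2303·30 + 4·2773·22 = 4027510.
4027510 mod 135877 = 87077.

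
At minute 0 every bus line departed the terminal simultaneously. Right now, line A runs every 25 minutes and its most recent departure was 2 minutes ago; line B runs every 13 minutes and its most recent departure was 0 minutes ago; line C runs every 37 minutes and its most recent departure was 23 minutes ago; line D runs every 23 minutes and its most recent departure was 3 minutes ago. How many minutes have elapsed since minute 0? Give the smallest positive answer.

276302

Combine the congruences pairwise.
From t ≡ 2 (mod 25) write t = 2 + 25s. Substituting into t ≡ 0 (mod 13) gives 25s ≡ 11 (mod 13), and since 12⁻¹ ≡ 12 (mod 13), s ≡ 2. Hence t ≡ 2 + 25·2 = 52 (mod 325).
From t ≡ 52 (mod 325) write t = 52 + 325s. Substituting into t ≡ 23 (mod 37) gives 325s ≡ 8 (mod 37), and since 29⁻¹ ≡ 23 (mod 37), s ≡ 36. Hence t ≡ 52 + 325·36 = 11752 (mod 12025).
From t ≡ 11752 (mod 12025) write t = 11752 + 12025s. Substituting into t ≡ 3 (mod 23) gives 12025s ≡ 4 (mod 23), and since 19⁻¹ ≡ 17 (mod 23), s ≡ 22. Hence t ≡ 11752 + 12025·22 = 276302 (mod 276575).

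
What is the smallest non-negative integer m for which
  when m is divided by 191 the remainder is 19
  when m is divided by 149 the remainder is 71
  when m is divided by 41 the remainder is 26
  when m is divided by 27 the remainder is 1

Combine the congruences pairwise.
From m ≡ 19 (mod 191) write m = 19 + 191t. Substituting into m ≡ 71 (mod 149) gives 191t ≡ 52 (mod 149), and since 42⁻¹ ≡ 110 (mod 149), t ≡ 58. Hence m ≡ 19 + 191·58 = 11097 (mod 28459).
From m ≡ 11097 (mod 28459) write m = 11097 + 28459t. Substituting into m ≡ 26 (mod 41) gives 28459t ≡ 40 (mod 41), and since 5⁻¹ ≡ 33 (mod 41), t ≡ 8. Hence m ≡ 11097 + 28459·8 = 238769 (mod 1166819).
From m ≡ 238769 (mod 1166819) write m = 238769 + 1166819t. Substituting into m ≡ 1 (mod 27) gives 1166819t ≡ 20 (mod 27), and since 14⁻¹ ≡ 2 (mod 27), t ≡ 13. Hence m ≡ 238769 + 1166819·13 = 15407416 (mod 31504113).

15407416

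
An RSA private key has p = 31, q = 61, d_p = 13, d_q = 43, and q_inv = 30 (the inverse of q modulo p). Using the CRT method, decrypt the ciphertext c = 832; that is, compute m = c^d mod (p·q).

1266

m₁ = c^(d_p) mod p: c ≡ 26 (mod 31), and 26^13 mod 31 = 26.
m₂ = c^(d_q) mod q: c ≡ 39 (mod 61), and 39^43 mod 61 = 46.
h = q_inv·(m₁ − m₂) mod p = 30·(26 − 46) mod 31 = 20.
m = m₂ + h·q = 46 + 20·61 = 1266.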